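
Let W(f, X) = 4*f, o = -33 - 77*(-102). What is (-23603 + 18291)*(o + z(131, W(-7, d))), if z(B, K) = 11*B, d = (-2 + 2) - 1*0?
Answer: -49199744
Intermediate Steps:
d = 0 (d = 0 + 0 = 0)
o = 7821 (o = -33 + 7854 = 7821)
(-23603 + 18291)*(o + z(131, W(-7, d))) = (-23603 + 18291)*(7821 + 11*131) = -5312*(7821 + 1441) = -5312*9262 = -49199744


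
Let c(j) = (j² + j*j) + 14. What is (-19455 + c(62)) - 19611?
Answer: -31364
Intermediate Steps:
c(j) = 14 + 2*j² (c(j) = (j² + j²) + 14 = 2*j² + 14 = 14 + 2*j²)
(-19455 + c(62)) - 19611 = (-19455 + (14 + 2*62²)) - 19611 = (-19455 + (14 + 2*3844)) - 19611 = (-19455 + (14 + 7688)) - 19611 = (-19455 + 7702) - 19611 = -11753 - 19611 = -31364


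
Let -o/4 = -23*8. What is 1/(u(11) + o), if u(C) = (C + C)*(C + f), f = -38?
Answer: 1/142 ≈ 0.0070423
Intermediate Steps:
o = 736 (o = -(-92)*8 = -4*(-184) = 736)
u(C) = 2*C*(-38 + C) (u(C) = (C + C)*(C - 38) = (2*C)*(-38 + C) = 2*C*(-38 + C))
1/(u(11) + o) = 1/(2*11*(-38 + 11) + 736) = 1/(2*11*(-27) + 736) = 1/(-594 + 736) = 1/142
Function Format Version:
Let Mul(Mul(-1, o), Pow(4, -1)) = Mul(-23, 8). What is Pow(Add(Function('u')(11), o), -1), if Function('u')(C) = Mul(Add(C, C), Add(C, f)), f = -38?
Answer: Rational(1, 142) ≈ 0.0070423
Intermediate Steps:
o = 736 (o = Mul(-4, Mul(-23, 8)) = Mul(-4, -184) = 736)
Function('u')(C) = Mul(2, C, Add(-38, C)) (Function('u')(C) = Mul(Add(C, C), Add(C, -38)) = Mul(Mul(2, C), Add(-38, C)) = Mul(2, C, Add(-38, C)))
Pow(Add(Function('u')(11), o), -1) = Pow(Add(Mul(2, 11, Add(-38, 11)), 736), -1) = Pow(Add(Mul(2, 11, -27), 736), -1) = Pow(Add(-594, 736), -1) = Pow(142, -1) = Rational(1, 142)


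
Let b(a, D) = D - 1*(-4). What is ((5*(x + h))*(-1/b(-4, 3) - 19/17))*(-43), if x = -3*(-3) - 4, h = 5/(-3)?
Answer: 107500/119 ≈ 903.36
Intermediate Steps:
b(a, D) = 4 + D (b(a, D) = D + 4 = 4 + D)
h = -5/3 (h = 5*(-⅓) = -5/3 ≈ -1.6667)
x = 5 (x = 9 - 4 = 5)
((5*(x + h))*(-1/b(-4, 3) - 19/17))*(-43) = ((5*(5 - 5/3))*(-1/(4 + 3) - 19/17))*(-43) = ((5*(10/3))*(-1/7 - 19*1/17))*(-43) = (50*(-1*⅐ - 19/17)/3)*(-43) = (50*(-⅐ - 19/17)/3)*(-43) = ((50/3)*(-150/119))*(-43) = -2500/119*(-43) = 107500/119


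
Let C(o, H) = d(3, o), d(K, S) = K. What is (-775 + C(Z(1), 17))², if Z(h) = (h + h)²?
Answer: 595984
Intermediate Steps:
Z(h) = 4*h² (Z(h) = (2*h)² = 4*h²)
C(o, H) = 3
(-775 + C(Z(1), 17))² = (-775 + 3)² = (-772)² = 595984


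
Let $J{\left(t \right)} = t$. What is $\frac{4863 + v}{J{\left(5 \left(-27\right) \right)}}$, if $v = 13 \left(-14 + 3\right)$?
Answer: $- \frac{944}{27} \approx -34.963$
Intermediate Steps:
$v = -143$ ($v = 13 \left(-11\right) = -143$)
$\frac{4863 + v}{J{\left(5 \left(-27\right) \right)}} = \frac{4863 - 143}{5 \left(-27\right)} = \frac{4720}{-135} = 4720 \left(- \frac{1}{135}\right) = - \frac{944}{27}$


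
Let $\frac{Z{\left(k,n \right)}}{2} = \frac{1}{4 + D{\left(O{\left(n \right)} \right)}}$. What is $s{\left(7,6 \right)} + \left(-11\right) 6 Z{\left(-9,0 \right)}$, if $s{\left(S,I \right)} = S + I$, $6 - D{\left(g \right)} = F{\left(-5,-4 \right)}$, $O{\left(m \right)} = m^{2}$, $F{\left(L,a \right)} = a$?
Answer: $\frac{25}{7} \approx 3.5714$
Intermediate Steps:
$D{\left(g \right)} = 10$ ($D{\left(g \right)} = 6 - -4 = 6 + 4 = 10$)
$Z{\left(k,n \right)} = \frac{1}{7}$ ($Z{\left(k,n \right)} = \frac{2}{4 + 10} = \frac{2}{14} = 2 \cdot \frac{1}{14} = \frac{1}{7}$)
$s{\left(S,I \right)} = I + S$
$s{\left(7,6 \right)} + \left(-11\right) 6 Z{\left(-9,0 \right)} = \left(6 + 7\right) + \left(-11\right) 6 \cdot \frac{1}{7} = 13 - \frac{66}{7} = \frac{25}{7}$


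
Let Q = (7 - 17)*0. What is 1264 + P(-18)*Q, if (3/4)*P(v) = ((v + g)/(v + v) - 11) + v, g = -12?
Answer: 1264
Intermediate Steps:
P(v) = -44/3 + 4*v/3 + 2*(-12 + v)/(3*v) (P(v) = 4*(((v - 12)/(v + v) - 11) + v)/3 = 4*(((-12 + v)/((2*v)) - 11) + v)/3 = 4*(((-12 + v)*(1/(2*v)) - 11) + v)/3 = 4*(((-12 + v)/(2*v) - 11) + v)/3 = 4*((-11 + (-12 + v)/(2*v)) + v)/3 = 4*(-11 + v + (-12 + v)/(2*v))/3 = -44/3 + 4*v/3 + 2*(-12 + v)/(3*v))
Q = 0 (Q = -10*0 = 0)
1264 + P(-18)*Q = 1264 + (-14 - 8/(-18) + (4/3)*(-18))*0 = 1264 + (-14 - 8*(-1/18) - 24)*0 = 1264 + (-14 + 4/9 - 24)*0 = 1264 - 338/9*0 = 1264 + 0 = 1264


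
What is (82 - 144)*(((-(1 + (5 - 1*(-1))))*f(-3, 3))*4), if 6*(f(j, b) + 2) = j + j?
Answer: -5208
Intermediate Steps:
f(j, b) = -2 + j/3 (f(j, b) = -2 + (j + j)/6 = -2 + (2*j)/6 = -2 + j/3)
(82 - 144)*(((-(1 + (5 - 1*(-1))))*f(-3, 3))*4) = (82 - 144)*(((-(1 + (5 - 1*(-1))))*(-2 + (1/3)*(-3)))*4) = -62*(-(1 + (5 + 1)))*(-2 - 1)*4 = -62*-(1 + 6)*(-3)*4 = -62*-1*7*(-3)*4 = -62*(-7*(-3))*4 = -1302*4 = -62*84 = -5208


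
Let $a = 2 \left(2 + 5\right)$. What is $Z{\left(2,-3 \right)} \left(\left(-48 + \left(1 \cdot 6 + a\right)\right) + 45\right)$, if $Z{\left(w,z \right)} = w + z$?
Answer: $-17$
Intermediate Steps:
$a = 14$ ($a = 2 \cdot 7 = 14$)
$Z{\left(2,-3 \right)} \left(\left(-48 + \left(1 \cdot 6 + a\right)\right) + 45\right) = \left(2 - 3\right) \left(\left(-48 + \left(1 \cdot 6 + 14\right)\right) + 45\right) = - (\left(-48 + \left(6 + 14\right)\right) + 45) = - (\left(-48 + 20\right) + 45) = - (-28 + 45) = \left(-1\right) 17 = -17$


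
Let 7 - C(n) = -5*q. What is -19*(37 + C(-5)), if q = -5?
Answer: -361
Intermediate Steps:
C(n) = -18 (C(n) = 7 - (-5)*(-5) = 7 - 1*25 = 7 - 25 = -18)
-19*(37 + C(-5)) = -19*(37 - 18) = -19*19 = -361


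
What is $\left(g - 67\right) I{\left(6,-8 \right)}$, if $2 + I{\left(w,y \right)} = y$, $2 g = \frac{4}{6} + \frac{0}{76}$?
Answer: $\frac{2000}{3} \approx 666.67$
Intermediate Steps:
$g = \frac{1}{3}$ ($g = \frac{\frac{4}{6} + \frac{0}{76}}{2} = \frac{4 \cdot \frac{1}{6} + 0 \cdot \frac{1}{76}}{2} = \frac{\frac{2}{3} + 0}{2} = \frac{1}{2} \cdot \frac{2}{3} = \frac{1}{3} \approx 0.33333$)
$I{\left(w,y \right)} = -2 + y$
$\left(g - 67\right) I{\left(6,-8 \right)} = \left(\frac{1}{3} - 67\right) \left(-2 - 8\right) = \left(- \frac{200}{3}\right) \left(-10\right) = \frac{2000}{3}$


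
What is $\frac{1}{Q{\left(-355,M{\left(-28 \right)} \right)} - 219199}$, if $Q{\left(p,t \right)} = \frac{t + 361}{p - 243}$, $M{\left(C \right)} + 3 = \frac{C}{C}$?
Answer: $- \frac{598}{131081361} \approx -4.5621 \cdot 10^{-6}$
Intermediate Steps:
$M{\left(C \right)} = -2$ ($M{\left(C \right)} = -3 + \frac{C}{C} = -3 + 1 = -2$)
$Q{\left(p,t \right)} = \frac{361 + t}{-243 + p}$
$\frac{1}{Q{\left(-355,M{\left(-28 \right)} \right)} - 219199} = \frac{1}{\frac{361 - 2}{-243 - 355} - 219199} = \frac{1}{\frac{1}{-598} \cdot 359 - 219199} = \frac{1}{\left(- \frac{1}{598}\right) 359 - 219199} = \frac{1}{- \frac{359}{598} - 219199} = \frac{1}{- \frac{131081361}{598}} = - \frac{598}{131081361}$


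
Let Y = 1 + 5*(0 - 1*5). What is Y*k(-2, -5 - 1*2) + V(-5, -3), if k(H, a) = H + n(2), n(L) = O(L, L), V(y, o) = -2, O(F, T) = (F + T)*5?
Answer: -434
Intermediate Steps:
O(F, T) = 5*F + 5*T
Y = -24 (Y = 1 + 5*(0 - 5) = 1 + 5*(-5) = 1 - 25 = -24)
n(L) = 10*L (n(L) = 5*L + 5*L = 10*L)
k(H, a) = 20 + H (k(H, a) = H + 10*2 = H + 20 = 20 + H)
Y*k(-2, -5 - 1*2) + V(-5, -3) = -24*(20 - 2) - 2 = -24*18 - 2 = -432 - 2 = -434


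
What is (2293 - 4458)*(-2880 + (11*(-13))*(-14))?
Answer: 1900870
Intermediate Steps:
(2293 - 4458)*(-2880 + (11*(-13))*(-14)) = -2165*(-2880 - 143*(-14)) = -2165*(-2880 + 2002) = -2165*(-878) = 1900870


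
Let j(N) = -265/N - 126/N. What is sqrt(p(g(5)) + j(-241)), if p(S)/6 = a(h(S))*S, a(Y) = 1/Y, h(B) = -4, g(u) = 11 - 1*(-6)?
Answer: I*sqrt(5547338)/482 ≈ 4.8865*I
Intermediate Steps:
g(u) = 17 (g(u) = 11 + 6 = 17)
j(N) = -391/N
p(S) = -3*S/2 (p(S) = 6*(S/(-4)) = 6*(-S/4) = -3*S/2)
sqrt(p(g(5)) + j(-241)) = sqrt(-3/2*17 - 391/(-241)) = sqrt(-51/2 - 391*(-1/241)) = sqrt(-51/2 + 391/241) = sqrt(-11509/482) = I*sqrt(5547338)/482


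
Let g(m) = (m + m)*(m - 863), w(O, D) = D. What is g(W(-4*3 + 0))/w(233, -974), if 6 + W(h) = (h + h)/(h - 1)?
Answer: -608742/82303 ≈ -7.3964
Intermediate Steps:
W(h) = -6 + 2*h/(-1 + h) (W(h) = -6 + (h + h)/(h - 1) = -6 + (2*h)/(-1 + h) = -6 + 2*h/(-1 + h))
g(m) = 2*m*(-863 + m) (g(m) = (2*m)*(-863 + m) = 2*m*(-863 + m))
g(W(-4*3 + 0))/w(233, -974) = (2*(2*(3 - 2*(-4*3 + 0))/(-1 + (-4*3 + 0)))*(-863 + 2*(3 - 2*(-4*3 + 0))/(-1 + (-4*3 + 0))))/(-974) = (2*(2*(3 - 2*(-12 + 0))/(-1 + (-12 + 0)))*(-863 + 2*(3 - 2*(-12 + 0))/(-1 + (-12 + 0))))*(-1/974) = (2*(2*(3 - 2*(-12))/(-1 - 12))*(-863 + 2*(3 - 2*(-12))/(-1 - 12)))*(-1/974) = (2*(2*(3 + 24)/(-13))*(-863 + 2*(3 + 24)/(-13)))*(-1/974) = (2*(2*(-1/13)*27)*(-863 + 2*(-1/13)*27))*(-1/974) = (2*(-54/13)*(-863 - 54/13))*(-1/974) = (2*(-54/13)*(-11273/13))*(-1/974) = (1217484/169)*(-1/974) = -608742/82303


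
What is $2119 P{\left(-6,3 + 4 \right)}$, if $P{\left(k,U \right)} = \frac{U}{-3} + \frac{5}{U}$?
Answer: $- \frac{72046}{21} \approx -3430.8$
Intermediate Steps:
$P{\left(k,U \right)} = \frac{5}{U} - \frac{U}{3}$ ($P{\left(k,U \right)} = U \left(- \frac{1}{3}\right) + \frac{5}{U} = - \frac{U}{3} + \frac{5}{U} = \frac{5}{U} - \frac{U}{3}$)
$2119 P{\left(-6,3 + 4 \right)} = 2119 \left(\frac{5}{3 + 4} - \frac{3 + 4}{3}\right) = 2119 \left(\frac{5}{7} - \frac{7}{3}\right) = 2119 \left(- \frac{34}{21}\right) = - \frac{72046}{21}$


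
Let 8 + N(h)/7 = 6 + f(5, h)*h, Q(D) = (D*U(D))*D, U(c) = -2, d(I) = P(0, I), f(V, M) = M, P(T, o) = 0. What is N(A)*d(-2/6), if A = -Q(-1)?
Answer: 0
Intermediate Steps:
d(I) = 0
Q(D) = -2*D² (Q(D) = (D*(-2))*D = (-2*D)*D = -2*D²)
A = 2 (A = -(-2)*(-1)² = -(-2) = -1*(-2) = 2)
N(h) = -14 + 7*h² (N(h) = -56 + 7*(6 + h*h) = -56 + 7*(6 + h²) = -56 + (42 + 7*h²) = -14 + 7*h²)
N(A)*d(-2/6) = (-14 + 7*2²)*0 = (-14 + 7*4)*0 = (-14 + 28)*0 = 14*0 = 0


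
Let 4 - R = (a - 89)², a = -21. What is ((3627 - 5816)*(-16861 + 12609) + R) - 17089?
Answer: 9278443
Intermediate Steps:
R = -12096 (R = 4 - (-21 - 89)² = 4 - 1*(-110)² = 4 - 1*12100 = 4 - 12100 = -12096)
((3627 - 5816)*(-16861 + 12609) + R) - 17089 = ((3627 - 5816)*(-16861 + 12609) - 12096) - 17089 = (-2189*(-4252) - 12096) - 17089 = (9307628 - 12096) - 17089 = 9295532 - 17089 = 9278443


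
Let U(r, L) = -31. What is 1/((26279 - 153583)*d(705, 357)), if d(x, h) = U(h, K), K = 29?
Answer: 1/3946424 ≈ 2.5339e-7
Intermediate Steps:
d(x, h) = -31
1/((26279 - 153583)*d(705, 357)) = 1/((26279 - 153583)*(-31)) = -1/31/(-127304) = -1/127304*(-1/31) = 1/3946424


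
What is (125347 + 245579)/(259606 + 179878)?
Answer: 185463/219742 ≈ 0.84400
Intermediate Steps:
(125347 + 245579)/(259606 + 179878) = 370926/439484 = 370926*(1/439484) = 185463/219742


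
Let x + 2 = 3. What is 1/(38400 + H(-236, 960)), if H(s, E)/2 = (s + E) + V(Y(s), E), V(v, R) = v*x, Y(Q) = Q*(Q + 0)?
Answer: 1/151240 ≈ 6.6120e-6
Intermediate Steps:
x = 1 (x = -2 + 3 = 1)
Y(Q) = Q² (Y(Q) = Q*Q = Q²)
V(v, R) = v (V(v, R) = v*1 = v)
H(s, E) = 2*E + 2*s + 2*s² (H(s, E) = 2*((s + E) + s²) = 2*((E + s) + s²) = 2*(E + s + s²) = 2*E + 2*s + 2*s²)
1/(38400 + H(-236, 960)) = 1/(38400 + (2*960 + 2*(-236) + 2*(-236)²)) = 1/(38400 + (1920 - 472 + 2*55696)) = 1/(38400 + (1920 - 472 + 111392)) = 1/(38400 + 112840) = 1/151240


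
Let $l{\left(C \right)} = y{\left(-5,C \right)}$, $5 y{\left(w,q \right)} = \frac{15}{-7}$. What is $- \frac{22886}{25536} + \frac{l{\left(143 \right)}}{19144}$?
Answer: $- \frac{3911969}{4364832} \approx -0.89625$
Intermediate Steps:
$y{\left(w,q \right)} = - \frac{3}{7}$ ($y{\left(w,q \right)} = \frac{15 \frac{1}{-7}}{5} = \frac{15 \left(- \frac{1}{7}\right)}{5} = \frac{1}{5} \left(- \frac{15}{7}\right) = - \frac{3}{7}$)
$l{\left(C \right)} = - \frac{3}{7}$
$- \frac{22886}{25536} + \frac{l{\left(143 \right)}}{19144} = - \frac{22886}{25536} - \frac{3}{7 \cdot 19144} = \left(-22886\right) \frac{1}{25536} - \frac{3}{134008} = - \frac{11443}{12768} - \frac{3}{134008} = - \frac{3911969}{4364832}$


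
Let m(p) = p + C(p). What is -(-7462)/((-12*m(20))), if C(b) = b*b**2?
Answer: -3731/48120 ≈ -0.077535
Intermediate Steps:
C(b) = b**3
m(p) = p + p**3
-(-7462)/((-12*m(20))) = -(-7462)/((-12*(20 + 20**3))) = -(-7462)/((-12*(20 + 8000))) = -(-7462)/((-12*8020)) = -(-7462)/(-96240) = -(-7462)*(-1)/96240 = -1*3731/48120 = -3731/48120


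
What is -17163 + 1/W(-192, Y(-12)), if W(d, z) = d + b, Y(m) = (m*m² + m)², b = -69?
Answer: -4479544/261 ≈ -17163.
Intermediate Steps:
Y(m) = (m + m³)² (Y(m) = (m³ + m)² = (m + m³)²)
W(d, z) = -69 + d (W(d, z) = d - 69 = -69 + d)
-17163 + 1/W(-192, Y(-12)) = -17163 + 1/(-69 - 192) = -17163 + 1/(-261) = -17163 - 1/261 = -4479544/261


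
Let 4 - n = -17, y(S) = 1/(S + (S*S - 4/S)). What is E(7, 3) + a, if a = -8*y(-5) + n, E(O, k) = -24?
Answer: -44/13 ≈ -3.3846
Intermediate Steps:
y(S) = 1/(S + S² - 4/S) (y(S) = 1/(S + (S² - 4/S)) = 1/(S + S² - 4/S))
n = 21 (n = 4 - 1*(-17) = 4 + 17 = 21)
a = 268/13 (a = -(-40)/(-4 + (-5)² + (-5)³) + 21 = -(-40)/(-4 + 25 - 125) + 21 = -(-40)/(-104) + 21 = -(-40)*(-1)/104 + 21 = -8*5/104 + 21 = -5/13 + 21 = 268/13 ≈ 20.615)
E(7, 3) + a = -24 + 268/13 = -44/13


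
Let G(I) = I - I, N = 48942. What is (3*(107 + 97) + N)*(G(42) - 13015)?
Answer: -644945310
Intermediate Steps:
G(I) = 0
(3*(107 + 97) + N)*(G(42) - 13015) = (3*(107 + 97) + 48942)*(0 - 13015) = (3*204 + 48942)*(-13015) = (612 + 48942)*(-13015) = 49554*(-13015) = -644945310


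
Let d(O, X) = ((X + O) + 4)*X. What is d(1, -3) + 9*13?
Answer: 111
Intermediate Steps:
d(O, X) = X*(4 + O + X) (d(O, X) = ((O + X) + 4)*X = (4 + O + X)*X = X*(4 + O + X))
d(1, -3) + 9*13 = -3*(4 + 1 - 3) + 9*13 = -3*2 + 117 = -6 + 117 = 111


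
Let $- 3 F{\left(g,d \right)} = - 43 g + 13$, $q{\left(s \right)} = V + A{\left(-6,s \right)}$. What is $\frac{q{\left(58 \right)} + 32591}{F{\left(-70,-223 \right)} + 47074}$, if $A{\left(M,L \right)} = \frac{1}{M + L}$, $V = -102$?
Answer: $\frac{5068287}{7186348} \approx 0.70527$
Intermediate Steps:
$A{\left(M,L \right)} = \frac{1}{L + M}$
$q{\left(s \right)} = -102 + \frac{1}{-6 + s}$ ($q{\left(s \right)} = -102 + \frac{1}{s - 6} = -102 + \frac{1}{-6 + s}$)
$F{\left(g,d \right)} = - \frac{13}{3} + \frac{43 g}{3}$ ($F{\left(g,d \right)} = - \frac{- 43 g + 13}{3} = - \frac{13 - 43 g}{3} = - \frac{13}{3} + \frac{43 g}{3}$)
$\frac{q{\left(58 \right)} + 32591}{F{\left(-70,-223 \right)} + 47074} = \frac{\frac{613 - 5916}{-6 + 58} + 32591}{\left(- \frac{13}{3} + \frac{43}{3} \left(-70\right)\right) + 47074} = \frac{\frac{613 - 5916}{52} + 32591}{\left(- \frac{13}{3} - \frac{3010}{3}\right) + 47074} = \frac{\frac{1}{52} \left(-5303\right) + 32591}{- \frac{3023}{3} + 47074} = \frac{- \frac{5303}{52} + 32591}{\frac{138199}{3}} = \frac{1689429}{52} \cdot \frac{3}{138199} = \frac{5068287}{7186348}$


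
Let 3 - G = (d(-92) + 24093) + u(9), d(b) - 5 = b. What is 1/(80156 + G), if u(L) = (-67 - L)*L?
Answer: 1/56837 ≈ 1.7594e-5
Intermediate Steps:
d(b) = 5 + b
u(L) = L*(-67 - L)
G = -23319 (G = 3 - (((5 - 92) + 24093) - 1*9*(67 + 9)) = 3 - ((-87 + 24093) - 1*9*76) = 3 - (24006 - 684) = 3 - 1*23322 = 3 - 23322 = -23319)
1/(80156 + G) = 1/(80156 - 23319) = 1/56837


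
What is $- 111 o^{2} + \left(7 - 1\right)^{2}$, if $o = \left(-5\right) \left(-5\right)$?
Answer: $-69339$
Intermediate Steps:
$o = 25$
$- 111 o^{2} + \left(7 - 1\right)^{2} = - 111 \cdot 25^{2} + \left(7 - 1\right)^{2} = \left(-111\right) 625 + 6^{2} = -69375 + 36 = -69339$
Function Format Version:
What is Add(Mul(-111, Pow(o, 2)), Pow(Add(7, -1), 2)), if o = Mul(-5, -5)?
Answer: -69339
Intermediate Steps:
o = 25
Add(Mul(-111, Pow(o, 2)), Pow(Add(7, -1), 2)) = Add(Mul(-111, Pow(25, 2)), Pow(Add(7, -1), 2)) = Add(Mul(-111, 625), Pow(6, 2)) = Add(-69375, 36) = -69339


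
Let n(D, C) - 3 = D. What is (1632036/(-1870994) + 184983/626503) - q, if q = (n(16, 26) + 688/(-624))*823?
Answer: -336695897494844531/22857575402649 ≈ -14730.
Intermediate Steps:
n(D, C) = 3 + D
q = 574454/39 (q = ((3 + 16) + 688/(-624))*823 = (19 + 688*(-1/624))*823 = (19 - 43/39)*823 = (698/39)*823 = 574454/39 ≈ 14730.)
(1632036/(-1870994) + 184983/626503) - q = (1632036/(-1870994) + 184983/626503) - 1*574454/39 = (1632036*(-1/1870994) + 184983*(1/626503)) - 574454/39 = (-816018/935497 + 184983/626503) - 574454/39 = -338186683503/586091676991 - 574454/39 = -336695897494844531/22857575402649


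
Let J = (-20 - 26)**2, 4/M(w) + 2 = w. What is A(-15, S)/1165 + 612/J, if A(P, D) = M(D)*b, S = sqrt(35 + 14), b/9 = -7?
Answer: 757917/3081425 ≈ 0.24596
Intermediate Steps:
M(w) = 4/(-2 + w)
b = -63 (b = 9*(-7) = -63)
S = 7 (S = sqrt(49) = 7)
A(P, D) = -252/(-2 + D) (A(P, D) = (4/(-2 + D))*(-63) = -252/(-2 + D))
J = 2116 (J = (-46)**2 = 2116)
A(-15, S)/1165 + 612/J = -252/(-2 + 7)/1165 + 612/2116 = -252/5*(1/1165) + 612*(1/2116) = -252*1/5*(1/1165) + 153/529 = -252/5*1/1165 + 153/529 = -252/5825 + 153/529 = 757917/3081425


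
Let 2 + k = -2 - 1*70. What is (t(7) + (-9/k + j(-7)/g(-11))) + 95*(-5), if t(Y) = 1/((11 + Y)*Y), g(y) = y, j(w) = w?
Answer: -12159836/25641 ≈ -474.23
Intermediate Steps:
t(Y) = 1/(Y*(11 + Y))
k = -74 (k = -2 + (-2 - 1*70) = -2 + (-2 - 70) = -2 - 72 = -74)
(t(7) + (-9/k + j(-7)/g(-11))) + 95*(-5) = (1/(7*(11 + 7)) + (-9/(-74) - 7/(-11))) + 95*(-5) = ((⅐)/18 + (-9*(-1/74) - 7*(-1/11))) - 475 = ((⅐)*(1/18) + (9/74 + 7/11)) - 475 = (1/126 + 617/814) - 475 = 19639/25641 - 475 = -12159836/25641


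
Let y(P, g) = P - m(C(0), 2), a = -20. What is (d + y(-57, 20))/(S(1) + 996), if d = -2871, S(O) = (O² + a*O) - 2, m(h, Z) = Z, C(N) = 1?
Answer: -586/195 ≈ -3.0051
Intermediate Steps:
y(P, g) = -2 + P (y(P, g) = P - 1*2 = P - 2 = -2 + P)
S(O) = -2 + O² - 20*O (S(O) = (O² - 20*O) - 2 = -2 + O² - 20*O)
(d + y(-57, 20))/(S(1) + 996) = (-2871 + (-2 - 57))/((-2 + 1² - 20*1) + 996) = (-2871 - 59)/((-2 + 1 - 20) + 996) = -2930/(-21 + 996) = -2930/975 = -2930*1/975 = -586/195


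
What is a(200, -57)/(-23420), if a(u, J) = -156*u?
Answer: 1560/1171 ≈ 1.3322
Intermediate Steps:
a(200, -57)/(-23420) = -156*200/(-23420) = -31200*(-1/23420) = 1560/1171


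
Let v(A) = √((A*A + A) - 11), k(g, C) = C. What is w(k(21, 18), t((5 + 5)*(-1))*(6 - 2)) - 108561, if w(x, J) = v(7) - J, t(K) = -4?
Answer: -108545 + 3*√5 ≈ -1.0854e+5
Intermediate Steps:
v(A) = √(-11 + A + A²) (v(A) = √((A² + A) - 11) = √((A + A²) - 11) = √(-11 + A + A²))
w(x, J) = -J + 3*√5 (w(x, J) = √(-11 + 7 + 7²) - J = √(-11 + 7 + 49) - J = √45 - J = 3*√5 - J = -J + 3*√5)
w(k(21, 18), t((5 + 5)*(-1))*(6 - 2)) - 108561 = (-(-4)*(6 - 2) + 3*√5) - 108561 = (-(-4)*4 + 3*√5) - 108561 = (-1*(-16) + 3*√5) - 108561 = (16 + 3*√5) - 108561 = -108545 + 3*√5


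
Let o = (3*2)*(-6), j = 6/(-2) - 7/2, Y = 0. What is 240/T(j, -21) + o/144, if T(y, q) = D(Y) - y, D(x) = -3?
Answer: 1913/28 ≈ 68.321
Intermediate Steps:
j = -13/2 (j = 6*(-½) - 7*½ = -3 - 7/2 = -13/2 ≈ -6.5000)
T(y, q) = -3 - y
o = -36 (o = 6*(-6) = -36)
240/T(j, -21) + o/144 = 240/(-3 - 1*(-13/2)) - 36/144 = 240/(-3 + 13/2) - 36*1/144 = 240/(7/2) - ¼ = 240*(2/7) - ¼ = 480/7 - ¼ = 1913/28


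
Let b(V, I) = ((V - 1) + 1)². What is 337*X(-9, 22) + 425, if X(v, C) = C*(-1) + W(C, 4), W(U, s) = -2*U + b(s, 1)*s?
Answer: -249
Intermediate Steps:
b(V, I) = V² (b(V, I) = ((-1 + V) + 1)² = V²)
W(U, s) = s³ - 2*U (W(U, s) = -2*U + s²*s = -2*U + s³ = s³ - 2*U)
X(v, C) = 64 - 3*C (X(v, C) = C*(-1) + (4³ - 2*C) = -C + (64 - 2*C) = 64 - 3*C)
337*X(-9, 22) + 425 = 337*(64 - 3*22) + 425 = 337*(64 - 66) + 425 = 337*(-2) + 425 = -674 + 425 = -249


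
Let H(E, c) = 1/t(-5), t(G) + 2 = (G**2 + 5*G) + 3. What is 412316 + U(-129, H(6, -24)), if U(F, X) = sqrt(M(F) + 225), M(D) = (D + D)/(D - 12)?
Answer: 412316 + sqrt(501067)/47 ≈ 4.1233e+5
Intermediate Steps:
t(G) = 1 + G**2 + 5*G (t(G) = -2 + ((G**2 + 5*G) + 3) = -2 + (3 + G**2 + 5*G) = 1 + G**2 + 5*G)
M(D) = 2*D/(-12 + D) (M(D) = (2*D)/(-12 + D) = 2*D/(-12 + D))
H(E, c) = 1 (H(E, c) = 1/(1 + (-5)**2 + 5*(-5)) = 1/(1 + 25 - 25) = 1/1 = 1)
U(F, X) = sqrt(225 + 2*F/(-12 + F)) (U(F, X) = sqrt(2*F/(-12 + F) + 225) = sqrt(225 + 2*F/(-12 + F)))
412316 + U(-129, H(6, -24)) = 412316 + sqrt((-2700 + 227*(-129))/(-12 - 129)) = 412316 + sqrt((-2700 - 29283)/(-141)) = 412316 + sqrt(-1/141*(-31983)) = 412316 + sqrt(10661/47) = 412316 + sqrt(501067)/47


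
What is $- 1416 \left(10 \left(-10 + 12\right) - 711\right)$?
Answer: $978456$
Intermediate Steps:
$- 1416 \left(10 \left(-10 + 12\right) - 711\right) = - 1416 \left(10 \cdot 2 - 711\right) = - 1416 \left(20 - 711\right) = \left(-1416\right) \left(-691\right) = 978456$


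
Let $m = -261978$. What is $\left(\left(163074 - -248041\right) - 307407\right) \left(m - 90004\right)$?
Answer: $-36503349256$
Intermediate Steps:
$\left(\left(163074 - -248041\right) - 307407\right) \left(m - 90004\right) = \left(\left(163074 - -248041\right) - 307407\right) \left(-261978 - 90004\right) = \left(\left(163074 + 248041\right) - 307407\right) \left(-351982\right) = \left(411115 - 307407\right) \left(-351982\right) = 103708 \left(-351982\right) = -36503349256$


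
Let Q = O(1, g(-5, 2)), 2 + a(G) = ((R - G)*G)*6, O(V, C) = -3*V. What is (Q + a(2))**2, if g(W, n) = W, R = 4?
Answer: 361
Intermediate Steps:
a(G) = -2 + 6*G*(4 - G) (a(G) = -2 + ((4 - G)*G)*6 = -2 + (G*(4 - G))*6 = -2 + 6*G*(4 - G))
Q = -3 (Q = -3*1 = -3)
(Q + a(2))**2 = (-3 + (-2 - 6*2**2 + 24*2))**2 = (-3 + (-2 - 6*4 + 48))**2 = (-3 + (-2 - 24 + 48))**2 = (-3 + 22)**2 = 19**2 = 361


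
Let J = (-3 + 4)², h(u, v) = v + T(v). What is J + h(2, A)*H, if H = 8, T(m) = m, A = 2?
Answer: 33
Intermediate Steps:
h(u, v) = 2*v (h(u, v) = v + v = 2*v)
J = 1 (J = 1² = 1)
J + h(2, A)*H = 1 + (2*2)*8 = 1 + 4*8 = 1 + 32 = 33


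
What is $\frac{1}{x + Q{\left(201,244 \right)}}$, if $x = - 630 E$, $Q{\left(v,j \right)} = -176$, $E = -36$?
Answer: $\frac{1}{22504} \approx 4.4437 \cdot 10^{-5}$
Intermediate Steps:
$x = 22680$ ($x = \left(-630\right) \left(-36\right) = 22680$)
$\frac{1}{x + Q{\left(201,244 \right)}} = \frac{1}{22680 - 176} = \frac{1}{22504}$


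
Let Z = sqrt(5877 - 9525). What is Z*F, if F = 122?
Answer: 976*I*sqrt(57) ≈ 7368.6*I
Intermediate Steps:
Z = 8*I*sqrt(57) (Z = sqrt(-3648) = 8*I*sqrt(57) ≈ 60.399*I)
Z*F = (8*I*sqrt(57))*122 = 976*I*sqrt(57)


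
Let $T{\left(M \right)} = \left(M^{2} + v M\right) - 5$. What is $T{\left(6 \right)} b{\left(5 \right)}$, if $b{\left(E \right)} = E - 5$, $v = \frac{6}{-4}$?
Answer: $0$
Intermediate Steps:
$v = - \frac{3}{2}$ ($v = 6 \left(- \frac{1}{4}\right) = - \frac{3}{2} \approx -1.5$)
$b{\left(E \right)} = -5 + E$ ($b{\left(E \right)} = E - 5 = -5 + E$)
$T{\left(M \right)} = -5 + M^{2} - \frac{3 M}{2}$ ($T{\left(M \right)} = \left(M^{2} - \frac{3 M}{2}\right) - 5 = -5 + M^{2} - \frac{3 M}{2}$)
$T{\left(6 \right)} b{\left(5 \right)} = \left(-5 + 6^{2} - 9\right) \left(-5 + 5\right) = \left(-5 + 36 - 9\right) 0 = 22 \cdot 0 = 0$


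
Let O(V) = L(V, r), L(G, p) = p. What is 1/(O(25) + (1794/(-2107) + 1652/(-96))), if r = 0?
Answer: -50568/913247 ≈ -0.055372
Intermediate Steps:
O(V) = 0
1/(O(25) + (1794/(-2107) + 1652/(-96))) = 1/(0 + (1794/(-2107) + 1652/(-96))) = 1/(0 + (1794*(-1/2107) + 1652*(-1/96))) = 1/(0 + (-1794/2107 - 413/24)) = 1/(0 - 913247/50568) = 1/(-913247/50568) = -50568/913247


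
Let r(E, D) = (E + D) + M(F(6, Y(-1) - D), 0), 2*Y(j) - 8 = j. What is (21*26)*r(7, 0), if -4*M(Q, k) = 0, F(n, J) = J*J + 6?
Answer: 3822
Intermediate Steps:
Y(j) = 4 + j/2
F(n, J) = 6 + J**2 (F(n, J) = J**2 + 6 = 6 + J**2)
M(Q, k) = 0 (M(Q, k) = -1/4*0 = 0)
r(E, D) = D + E (r(E, D) = (E + D) + 0 = (D + E) + 0 = D + E)
(21*26)*r(7, 0) = (21*26)*(0 + 7) = 546*7 = 3822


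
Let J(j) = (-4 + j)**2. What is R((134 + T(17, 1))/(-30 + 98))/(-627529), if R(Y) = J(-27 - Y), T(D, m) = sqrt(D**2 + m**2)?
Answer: -(2242 + sqrt(290))**2/2901694096 ≈ -0.0017587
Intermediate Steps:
R(Y) = (-31 - Y)**2 (R(Y) = (-4 + (-27 - Y))**2 = (-31 - Y)**2)
R((134 + T(17, 1))/(-30 + 98))/(-627529) = (31 + (134 + sqrt(17**2 + 1**2))/(-30 + 98))**2/(-627529) = (31 + (134 + sqrt(289 + 1))/68)**2*(-1/627529) = (31 + (134 + sqrt(290))*(1/68))**2*(-1/627529) = (31 + (67/34 + sqrt(290)/68))**2*(-1/627529) = (1121/34 + sqrt(290)/68)**2*(-1/627529) = -(1121/34 + sqrt(290)/68)**2/627529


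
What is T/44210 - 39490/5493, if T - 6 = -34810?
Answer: -968515636/121422765 ≈ -7.9764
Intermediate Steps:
T = -34804 (T = 6 - 34810 = -34804)
T/44210 - 39490/5493 = -34804/44210 - 39490/5493 = -34804*1/44210 - 39490*1/5493 = -17402/22105 - 39490/5493 = -968515636/121422765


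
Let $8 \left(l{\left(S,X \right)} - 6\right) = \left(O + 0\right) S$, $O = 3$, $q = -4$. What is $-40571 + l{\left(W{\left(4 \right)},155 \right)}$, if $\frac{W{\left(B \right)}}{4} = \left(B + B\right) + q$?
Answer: $-40559$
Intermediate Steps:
$W{\left(B \right)} = -16 + 8 B$ ($W{\left(B \right)} = 4 \left(\left(B + B\right) - 4\right) = 4 \left(2 B - 4\right) = 4 \left(-4 + 2 B\right) = -16 + 8 B$)
$l{\left(S,X \right)} = 6 + \frac{3 S}{8}$ ($l{\left(S,X \right)} = 6 + \frac{\left(3 + 0\right) S}{8} = 6 + \frac{3 S}{8}$)
$-40571 + l{\left(W{\left(4 \right)},155 \right)} = -40571 + \left(6 + \frac{3 \left(-16 + 8 \cdot 4\right)}{8}\right) = -40571 + \left(6 + \frac{3 \left(-16 + 32\right)}{8}\right) = -40571 + \left(6 + \frac{3}{8} \cdot 16\right) = -40571 + \left(6 + 6\right) = -40571 + 12 = -40559$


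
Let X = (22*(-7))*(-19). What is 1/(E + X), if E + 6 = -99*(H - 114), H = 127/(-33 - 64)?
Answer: 97/1390555 ≈ 6.9756e-5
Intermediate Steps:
X = 2926 (X = -154*(-19) = 2926)
H = -127/97 (H = 127/(-97) = 127*(-1/97) = -127/97 ≈ -1.3093)
E = 1106733/97 (E = -6 - 99*(-127/97 - 114) = -6 - 99*(-11185/97) = -6 + 1107315/97 = 1106733/97 ≈ 11410.)
1/(E + X) = 1/(1106733/97 + 2926) = 1/(1390555/97) = 97/1390555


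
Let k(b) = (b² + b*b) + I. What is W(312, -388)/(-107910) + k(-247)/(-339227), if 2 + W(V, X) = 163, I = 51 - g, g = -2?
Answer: -13227297157/36605985570 ≈ -0.36134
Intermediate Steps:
I = 53 (I = 51 - 1*(-2) = 51 + 2 = 53)
k(b) = 53 + 2*b² (k(b) = (b² + b*b) + 53 = (b² + b²) + 53 = 2*b² + 53 = 53 + 2*b²)
W(V, X) = 161 (W(V, X) = -2 + 163 = 161)
W(312, -388)/(-107910) + k(-247)/(-339227) = 161/(-107910) + (53 + 2*(-247)²)/(-339227) = 161*(-1/107910) + (53 + 2*61009)*(-1/339227) = -161/107910 + (53 + 122018)*(-1/339227) = -161/107910 + 122071*(-1/339227) = -161/107910 - 122071/339227 = -13227297157/36605985570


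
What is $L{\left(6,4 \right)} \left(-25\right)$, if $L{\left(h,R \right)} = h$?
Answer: $-150$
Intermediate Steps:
$L{\left(6,4 \right)} \left(-25\right) = 6 \left(-25\right) = -150$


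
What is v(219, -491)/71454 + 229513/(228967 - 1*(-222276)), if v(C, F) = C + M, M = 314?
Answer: 16640134421/32243117322 ≈ 0.51608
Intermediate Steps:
v(C, F) = 314 + C (v(C, F) = C + 314 = 314 + C)
v(219, -491)/71454 + 229513/(228967 - 1*(-222276)) = (314 + 219)/71454 + 229513/(228967 - 1*(-222276)) = 533*(1/71454) + 229513/(228967 + 222276) = 533/71454 + 229513/451243 = 16640134421/32243117322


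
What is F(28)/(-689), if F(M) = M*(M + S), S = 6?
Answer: -952/689 ≈ -1.3817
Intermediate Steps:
F(M) = M*(6 + M) (F(M) = M*(M + 6) = M*(6 + M))
F(28)/(-689) = (28*(6 + 28))/(-689) = (28*34)*(-1/689) = 952*(-1/689) = -952/689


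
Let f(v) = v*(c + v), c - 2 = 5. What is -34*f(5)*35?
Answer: -71400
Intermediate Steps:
c = 7 (c = 2 + 5 = 7)
f(v) = v*(7 + v)
-34*f(5)*35 = -170*(7 + 5)*35 = -170*12*35 = -34*60*35 = -2040*35 = -71400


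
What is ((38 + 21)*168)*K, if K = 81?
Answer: 802872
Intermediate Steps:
((38 + 21)*168)*K = ((38 + 21)*168)*81 = (59*168)*81 = 9912*81 = 802872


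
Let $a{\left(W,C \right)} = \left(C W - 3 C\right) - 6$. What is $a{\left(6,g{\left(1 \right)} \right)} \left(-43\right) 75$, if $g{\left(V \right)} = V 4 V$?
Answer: $-19350$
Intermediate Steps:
$g{\left(V \right)} = 4 V^{2}$ ($g{\left(V \right)} = 4 V V = 4 V^{2}$)
$a{\left(W,C \right)} = -6 - 3 C + C W$ ($a{\left(W,C \right)} = \left(- 3 C + C W\right) - 6 = -6 - 3 C + C W$)
$a{\left(6,g{\left(1 \right)} \right)} \left(-43\right) 75 = \left(-6 - 3 \cdot 4 \cdot 1^{2} + 4 \cdot 1^{2} \cdot 6\right) \left(-43\right) 75 = \left(-6 - 3 \cdot 4 \cdot 1 + 4 \cdot 1 \cdot 6\right) \left(-43\right) 75 = \left(-6 - 12 + 4 \cdot 6\right) \left(-43\right) 75 = \left(-6 - 12 + 24\right) \left(-43\right) 75 = 6 \left(-43\right) 75 = \left(-258\right) 75 = -19350$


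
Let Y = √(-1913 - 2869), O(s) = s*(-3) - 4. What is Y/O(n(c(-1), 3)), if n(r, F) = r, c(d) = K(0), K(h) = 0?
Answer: -I*√4782/4 ≈ -17.288*I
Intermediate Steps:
c(d) = 0
O(s) = -4 - 3*s (O(s) = -3*s - 4 = -4 - 3*s)
Y = I*√4782 (Y = √(-4782) = I*√4782 ≈ 69.152*I)
Y/O(n(c(-1), 3)) = (I*√4782)/(-4 - 3*0) = (I*√4782)/(-4 + 0) = (I*√4782)/(-4) = (I*√4782)*(-¼) = -I*√4782/4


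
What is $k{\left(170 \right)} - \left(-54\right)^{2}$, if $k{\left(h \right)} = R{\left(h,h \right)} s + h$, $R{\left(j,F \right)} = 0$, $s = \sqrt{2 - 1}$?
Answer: $-2746$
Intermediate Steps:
$s = 1$ ($s = \sqrt{1} = 1$)
$k{\left(h \right)} = h$ ($k{\left(h \right)} = 0 \cdot 1 + h = 0 + h = h$)
$k{\left(170 \right)} - \left(-54\right)^{2} = 170 - \left(-54\right)^{2} = 170 - 2916 = -2746$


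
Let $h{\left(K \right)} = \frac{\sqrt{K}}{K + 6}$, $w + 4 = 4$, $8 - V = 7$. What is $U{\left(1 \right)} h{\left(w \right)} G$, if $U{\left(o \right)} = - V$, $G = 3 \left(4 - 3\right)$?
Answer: $0$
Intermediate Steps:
$V = 1$ ($V = 8 - 7 = 1$)
$w = 0$ ($w = -4 + 4 = 0$)
$G = 3$ ($G = 3 \cdot 1 = 3$)
$U{\left(o \right)} = -1$ ($U{\left(o \right)} = \left(-1\right) 1 = -1$)
$h{\left(K \right)} = \frac{\sqrt{K}}{6 + K}$
$U{\left(1 \right)} h{\left(w \right)} G = - \frac{\sqrt{0}}{6 + 0} \cdot 3 = - \frac{0}{6} \cdot 3 = \left(-1\right) 0 \cdot 3 = 0 \cdot 3 = 0$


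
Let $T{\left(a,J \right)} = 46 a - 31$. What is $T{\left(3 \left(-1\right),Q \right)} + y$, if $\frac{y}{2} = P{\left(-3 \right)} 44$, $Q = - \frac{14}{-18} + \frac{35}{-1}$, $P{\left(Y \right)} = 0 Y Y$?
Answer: $-169$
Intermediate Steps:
$P{\left(Y \right)} = 0$ ($P{\left(Y \right)} = 0 Y = 0$)
$Q = - \frac{308}{9}$ ($Q = \left(-14\right) \left(- \frac{1}{18}\right) + 35 \left(-1\right) = \frac{7}{9} - 35 = - \frac{308}{9} \approx -34.222$)
$T{\left(a,J \right)} = -31 + 46 a$
$y = 0$ ($y = 2 \cdot 0 \cdot 44 = 2 \cdot 0 = 0$)
$T{\left(3 \left(-1\right),Q \right)} + y = \left(-31 + 46 \cdot 3 \left(-1\right)\right) + 0 = \left(-31 + 46 \left(-3\right)\right) + 0 = \left(-31 - 138\right) + 0 = -169 + 0 = -169$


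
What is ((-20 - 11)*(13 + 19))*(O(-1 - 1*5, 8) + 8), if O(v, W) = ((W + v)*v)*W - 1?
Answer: 88288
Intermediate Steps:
O(v, W) = -1 + W*v*(W + v) (O(v, W) = (v*(W + v))*W - 1 = W*v*(W + v) - 1 = -1 + W*v*(W + v))
((-20 - 11)*(13 + 19))*(O(-1 - 1*5, 8) + 8) = ((-20 - 11)*(13 + 19))*((-1 + 8*(-1 - 1*5)² + (-1 - 1*5)*8²) + 8) = (-31*32)*((-1 + 8*(-1 - 5)² + (-1 - 5)*64) + 8) = -992*((-1 + 8*(-6)² - 6*64) + 8) = -992*((-1 + 8*36 - 384) + 8) = -992*((-1 + 288 - 384) + 8) = -992*(-97 + 8) = -992*(-89) = 88288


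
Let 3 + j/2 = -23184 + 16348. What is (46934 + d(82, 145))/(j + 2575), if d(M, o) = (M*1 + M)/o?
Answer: -6805594/1609935 ≈ -4.2272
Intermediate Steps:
d(M, o) = 2*M/o (d(M, o) = (M + M)/o = (2*M)/o = 2*M/o)
j = -13678 (j = -6 + 2*(-23184 + 16348) = -6 + 2*(-6836) = -6 - 13672 = -13678)
(46934 + d(82, 145))/(j + 2575) = (46934 + 2*82/145)/(-13678 + 2575) = (46934 + 2*82*(1/145))/(-11103) = (46934 + 164/145)*(-1/11103) = (6805594/145)*(-1/11103) = -6805594/1609935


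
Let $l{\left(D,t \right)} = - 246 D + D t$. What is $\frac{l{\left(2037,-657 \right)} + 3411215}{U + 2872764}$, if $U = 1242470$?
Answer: $\frac{785902}{2057617} \approx 0.38195$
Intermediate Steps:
$\frac{l{\left(2037,-657 \right)} + 3411215}{U + 2872764} = \frac{2037 \left(-246 - 657\right) + 3411215}{1242470 + 2872764} = \frac{2037 \left(-903\right) + 3411215}{4115234} = \left(-1839411 + 3411215\right) \frac{1}{4115234} = 1571804 \cdot \frac{1}{4115234} = \frac{785902}{2057617}$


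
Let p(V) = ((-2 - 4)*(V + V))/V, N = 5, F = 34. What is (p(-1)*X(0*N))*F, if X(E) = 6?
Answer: -2448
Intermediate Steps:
p(V) = -12 (p(V) = (-12*V)/V = -12)
(p(-1)*X(0*N))*F = -12*6*34 = -72*34 = -2448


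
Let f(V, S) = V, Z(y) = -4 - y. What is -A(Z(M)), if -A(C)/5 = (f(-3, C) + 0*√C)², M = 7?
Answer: 45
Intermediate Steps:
A(C) = -45 (A(C) = -5*(-3 + 0*√C)² = -5*(-3 + 0)² = -5*(-3)² = -5*9 = -45)
-A(Z(M)) = -1*(-45) = 45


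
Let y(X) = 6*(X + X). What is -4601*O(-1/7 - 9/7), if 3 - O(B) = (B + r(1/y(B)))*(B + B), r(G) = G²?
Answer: 173996017/35280 ≈ 4931.9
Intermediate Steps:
y(X) = 12*X (y(X) = 6*(2*X) = 12*X)
O(B) = 3 - 2*B*(B + 1/(144*B²)) (O(B) = 3 - (B + (1/(12*B))²)*(B + B) = 3 - (B + (1/(12*B))²)*2*B = 3 - (B + 1/(144*B²))*2*B = 3 - 2*B*(B + 1/(144*B²)))
-4601*O(-1/7 - 9/7) = -4601*(3 - 2*(-1/7 - 9/7)² - 1/(72*(-1/7 - 9/7))) = -4601*(3 - 2*(-1*⅐ - 9*⅐)² - 1/(72*(-1*⅐ - 9*⅐))) = -4601*(3 - 2*(-⅐ - 9/7)² - 1/(72*(-⅐ - 9/7))) = -4601*(3 - 2*(-10/7)² - 1/(72*(-10/7))) = -4601*(3 - 2*100/49 - 1/72*(-7/10)) = -4601*(3 - 200/49 + 7/720) = -4601*(-37817/35280) = 173996017/35280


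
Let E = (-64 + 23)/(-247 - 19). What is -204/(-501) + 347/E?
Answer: 15417222/6847 ≈ 2251.7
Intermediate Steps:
E = 41/266 (E = -41/(-266) = -41*(-1/266) = 41/266 ≈ 0.15414)
-204/(-501) + 347/E = -204/(-501) + 347/(41/266) = -204*(-1/501) + 347*(266/41) = 68/167 + 92302/41 = 15417222/6847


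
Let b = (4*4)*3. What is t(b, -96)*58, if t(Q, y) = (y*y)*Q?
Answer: 25657344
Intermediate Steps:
b = 48 (b = 16*3 = 48)
t(Q, y) = Q*y² (t(Q, y) = y²*Q = Q*y²)
t(b, -96)*58 = (48*(-96)²)*58 = (48*9216)*58 = 442368*58 = 25657344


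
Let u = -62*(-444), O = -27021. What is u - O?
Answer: 54549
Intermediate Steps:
u = 27528
u - O = 27528 - 1*(-27021) = 27528 + 27021 = 54549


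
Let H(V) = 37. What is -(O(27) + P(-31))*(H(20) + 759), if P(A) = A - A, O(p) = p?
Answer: -21492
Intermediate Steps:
P(A) = 0
-(O(27) + P(-31))*(H(20) + 759) = -(27 + 0)*(37 + 759) = -27*796 = -1*21492 = -21492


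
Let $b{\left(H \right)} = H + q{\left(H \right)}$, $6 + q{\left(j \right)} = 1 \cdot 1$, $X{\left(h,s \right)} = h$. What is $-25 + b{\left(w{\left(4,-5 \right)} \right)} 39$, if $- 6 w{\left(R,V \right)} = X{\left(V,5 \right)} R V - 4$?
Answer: $-844$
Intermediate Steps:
$q{\left(j \right)} = -5$ ($q{\left(j \right)} = -6 + 1 \cdot 1 = -6 + 1 = -5$)
$w{\left(R,V \right)} = \frac{2}{3} - \frac{R V^{2}}{6}$ ($w{\left(R,V \right)} = - \frac{V R V - 4}{6} = - \frac{R V V - 4}{6} = - \frac{R V^{2} - 4}{6} = - \frac{-4 + R V^{2}}{6} = \frac{2}{3} - \frac{R V^{2}}{6}$)
$b{\left(H \right)} = -5 + H$ ($b{\left(H \right)} = H - 5 = -5 + H$)
$-25 + b{\left(w{\left(4,-5 \right)} \right)} 39 = -25 + \left(-5 + \left(\frac{2}{3} - \frac{2 \left(-5\right)^{2}}{3}\right)\right) 39 = -25 + \left(-5 + \left(\frac{2}{3} - \frac{2}{3} \cdot 25\right)\right) 39 = -25 + \left(-5 + \left(\frac{2}{3} - \frac{50}{3}\right)\right) 39 = -25 + \left(-5 - 16\right) 39 = -25 - 819 = -844$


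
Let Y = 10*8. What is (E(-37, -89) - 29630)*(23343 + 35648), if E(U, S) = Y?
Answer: -1743184050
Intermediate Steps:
Y = 80
E(U, S) = 80
(E(-37, -89) - 29630)*(23343 + 35648) = (80 - 29630)*(23343 + 35648) = -29550*58991 = -1743184050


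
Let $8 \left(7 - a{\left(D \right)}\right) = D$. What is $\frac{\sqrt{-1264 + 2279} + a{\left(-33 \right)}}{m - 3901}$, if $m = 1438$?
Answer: $- \frac{89}{19704} - \frac{\sqrt{1015}}{2463} \approx -0.017452$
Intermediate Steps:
$a{\left(D \right)} = 7 - \frac{D}{8}$
$\frac{\sqrt{-1264 + 2279} + a{\left(-33 \right)}}{m - 3901} = \frac{\sqrt{-1264 + 2279} + \left(7 - - \frac{33}{8}\right)}{1438 - 3901} = \frac{\sqrt{1015} + \left(7 + \frac{33}{8}\right)}{-2463} = \left(\sqrt{1015} + \frac{89}{8}\right) \left(- \frac{1}{2463}\right) = \left(\frac{89}{8} + \sqrt{1015}\right) \left(- \frac{1}{2463}\right) = - \frac{89}{19704} - \frac{\sqrt{1015}}{2463}$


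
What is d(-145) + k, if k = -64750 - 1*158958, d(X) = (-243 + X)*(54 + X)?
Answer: -188400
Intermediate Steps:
k = -223708 (k = -64750 - 158958 = -223708)
d(-145) + k = (-13122 + (-145)² - 189*(-145)) - 223708 = (-13122 + 21025 + 27405) - 223708 = 35308 - 223708 = -188400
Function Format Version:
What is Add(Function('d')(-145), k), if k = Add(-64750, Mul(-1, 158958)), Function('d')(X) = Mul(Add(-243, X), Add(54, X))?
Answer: -188400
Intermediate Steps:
k = -223708 (k = Add(-64750, -158958) = -223708)
Add(Function('d')(-145), k) = Add(Add(-13122, Pow(-145, 2), Mul(-189, -145)), -223708) = Add(Add(-13122, 21025, 27405), -223708) = Add(35308, -223708) = -188400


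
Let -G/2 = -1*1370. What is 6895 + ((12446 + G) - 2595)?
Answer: 19486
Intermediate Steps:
G = 2740 (G = -(-2)*1370 = -2*(-1370) = 2740)
6895 + ((12446 + G) - 2595) = 6895 + ((12446 + 2740) - 2595) = 6895 + (15186 - 2595) = 6895 + 12591 = 19486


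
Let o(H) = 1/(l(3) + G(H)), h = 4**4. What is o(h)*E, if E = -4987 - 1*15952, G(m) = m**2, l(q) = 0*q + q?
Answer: -20939/65539 ≈ -0.31949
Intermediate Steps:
l(q) = q (l(q) = 0 + q = q)
h = 256
o(H) = 1/(3 + H**2)
E = -20939 (E = -4987 - 15952 = -20939)
o(h)*E = -20939/(3 + 256**2) = -20939/(3 + 65536) = -20939/65539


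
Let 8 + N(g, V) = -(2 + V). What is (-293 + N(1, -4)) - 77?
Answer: -376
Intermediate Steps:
N(g, V) = -10 - V (N(g, V) = -8 - (2 + V) = -8 + (-2 - V) = -10 - V)
(-293 + N(1, -4)) - 77 = (-293 + (-10 - 1*(-4))) - 77 = (-293 + (-10 + 4)) - 77 = (-293 - 6) - 77 = -299 - 77 = -376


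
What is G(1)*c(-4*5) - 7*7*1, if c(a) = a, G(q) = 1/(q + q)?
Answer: -59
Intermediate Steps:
G(q) = 1/(2*q)
G(1)*c(-4*5) - 7*7*1 = ((1/2)/1)*(-4*5) - 7*7*1 = ((1/2)*1)*(-20) - 49*1 = (1/2)*(-20) - 49 = -10 - 49 = -59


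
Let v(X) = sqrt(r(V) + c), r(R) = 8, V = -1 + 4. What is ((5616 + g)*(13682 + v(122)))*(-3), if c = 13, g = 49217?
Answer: -2250675318 - 164499*sqrt(21) ≈ -2.2514e+9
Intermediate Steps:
V = 3
v(X) = sqrt(21) (v(X) = sqrt(8 + 13) = sqrt(21))
((5616 + g)*(13682 + v(122)))*(-3) = ((5616 + 49217)*(13682 + sqrt(21)))*(-3) = (54833*(13682 + sqrt(21)))*(-3) = (750225106 + 54833*sqrt(21))*(-3) = -2250675318 - 164499*sqrt(21)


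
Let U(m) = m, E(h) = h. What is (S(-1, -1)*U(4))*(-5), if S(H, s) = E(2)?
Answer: -40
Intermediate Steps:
S(H, s) = 2
(S(-1, -1)*U(4))*(-5) = (2*4)*(-5) = 8*(-5) = -40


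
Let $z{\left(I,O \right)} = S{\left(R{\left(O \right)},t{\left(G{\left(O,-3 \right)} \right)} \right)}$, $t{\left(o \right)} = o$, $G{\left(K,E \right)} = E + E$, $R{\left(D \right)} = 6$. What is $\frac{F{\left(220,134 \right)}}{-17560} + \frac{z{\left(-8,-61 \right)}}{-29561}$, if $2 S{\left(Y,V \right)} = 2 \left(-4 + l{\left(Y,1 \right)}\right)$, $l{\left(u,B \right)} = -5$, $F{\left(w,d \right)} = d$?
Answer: $- \frac{1901567}{259545580} \approx -0.0073265$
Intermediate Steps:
$G{\left(K,E \right)} = 2 E$
$S{\left(Y,V \right)} = -9$ ($S{\left(Y,V \right)} = \frac{2 \left(-4 - 5\right)}{2} = \frac{2 \left(-9\right)}{2} = \frac{1}{2} \left(-18\right) = -9$)
$z{\left(I,O \right)} = -9$
$\frac{F{\left(220,134 \right)}}{-17560} + \frac{z{\left(-8,-61 \right)}}{-29561} = \frac{134}{-17560} - \frac{9}{-29561} = 134 \left(- \frac{1}{17560}\right) - - \frac{9}{29561} = - \frac{67}{8780} + \frac{9}{29561} = - \frac{1901567}{259545580}$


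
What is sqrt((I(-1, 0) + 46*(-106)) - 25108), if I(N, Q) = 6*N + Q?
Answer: I*sqrt(29990) ≈ 173.18*I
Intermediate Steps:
I(N, Q) = Q + 6*N
sqrt((I(-1, 0) + 46*(-106)) - 25108) = sqrt(((0 + 6*(-1)) + 46*(-106)) - 25108) = sqrt(((0 - 6) - 4876) - 25108) = sqrt((-6 - 4876) - 25108) = sqrt(-4882 - 25108) = sqrt(-29990) = I*sqrt(29990)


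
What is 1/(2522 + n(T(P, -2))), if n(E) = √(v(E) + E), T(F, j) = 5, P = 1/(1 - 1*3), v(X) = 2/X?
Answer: 12610/31802393 - 3*√15/31802393 ≈ 0.00039615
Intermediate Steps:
P = -½ (P = 1/(1 - 3) = 1/(-2) = 1*(-½) = -½ ≈ -0.50000)
n(E) = √(E + 2/E) (n(E) = √(2/E + E) = √(E + 2/E))
1/(2522 + n(T(P, -2))) = 1/(2522 + √(5 + 2/5)) = 1/(2522 + √(5 + 2*(⅕))) = 1/(2522 + √(5 + ⅖)) = 1/(2522 + √(27/5)) = 1/(2522 + 3*√15/5)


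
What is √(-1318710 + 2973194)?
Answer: 2*√413621 ≈ 1286.3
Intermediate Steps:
√(-1318710 + 2973194) = √1654484 = 2*√413621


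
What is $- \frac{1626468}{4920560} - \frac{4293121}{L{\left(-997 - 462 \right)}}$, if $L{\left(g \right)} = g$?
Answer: $\frac{5280546612737}{1794774260} \approx 2942.2$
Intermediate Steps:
$- \frac{1626468}{4920560} - \frac{4293121}{L{\left(-997 - 462 \right)}} = - \frac{1626468}{4920560} - \frac{4293121}{-997 - 462} = \left(-1626468\right) \frac{1}{4920560} - \frac{4293121}{-1459} = - \frac{406617}{1230140} - - \frac{4293121}{1459} = - \frac{406617}{1230140} + \frac{4293121}{1459} = \frac{5280546612737}{1794774260}$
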